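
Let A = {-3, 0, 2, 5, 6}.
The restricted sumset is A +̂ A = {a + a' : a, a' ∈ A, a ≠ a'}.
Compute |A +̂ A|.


Restricted sumset: A +̂ A = {a + a' : a ∈ A, a' ∈ A, a ≠ a'}.
Equivalently, take A + A and drop any sum 2a that is achievable ONLY as a + a for a ∈ A (i.e. sums representable only with equal summands).
Enumerate pairs (a, a') with a < a' (symmetric, so each unordered pair gives one sum; this covers all a ≠ a'):
  -3 + 0 = -3
  -3 + 2 = -1
  -3 + 5 = 2
  -3 + 6 = 3
  0 + 2 = 2
  0 + 5 = 5
  0 + 6 = 6
  2 + 5 = 7
  2 + 6 = 8
  5 + 6 = 11
Collected distinct sums: {-3, -1, 2, 3, 5, 6, 7, 8, 11}
|A +̂ A| = 9
(Reference bound: |A +̂ A| ≥ 2|A| - 3 for |A| ≥ 2, with |A| = 5 giving ≥ 7.)

|A +̂ A| = 9


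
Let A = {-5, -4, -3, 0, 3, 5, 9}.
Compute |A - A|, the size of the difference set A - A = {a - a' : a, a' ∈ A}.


A - A = {a - a' : a, a' ∈ A}; |A| = 7.
Bounds: 2|A|-1 ≤ |A - A| ≤ |A|² - |A| + 1, i.e. 13 ≤ |A - A| ≤ 43.
Note: 0 ∈ A - A always (from a - a). The set is symmetric: if d ∈ A - A then -d ∈ A - A.
Enumerate nonzero differences d = a - a' with a > a' (then include -d):
Positive differences: {1, 2, 3, 4, 5, 6, 7, 8, 9, 10, 12, 13, 14}
Full difference set: {0} ∪ (positive diffs) ∪ (negative diffs).
|A - A| = 1 + 2·13 = 27 (matches direct enumeration: 27).

|A - A| = 27


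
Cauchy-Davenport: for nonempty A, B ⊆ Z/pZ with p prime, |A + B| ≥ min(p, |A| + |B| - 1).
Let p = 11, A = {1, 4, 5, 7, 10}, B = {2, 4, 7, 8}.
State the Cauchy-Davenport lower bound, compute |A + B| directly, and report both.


Cauchy-Davenport: |A + B| ≥ min(p, |A| + |B| - 1) for A, B nonempty in Z/pZ.
|A| = 5, |B| = 4, p = 11.
CD lower bound = min(11, 5 + 4 - 1) = min(11, 8) = 8.
Compute A + B mod 11 directly:
a = 1: 1+2=3, 1+4=5, 1+7=8, 1+8=9
a = 4: 4+2=6, 4+4=8, 4+7=0, 4+8=1
a = 5: 5+2=7, 5+4=9, 5+7=1, 5+8=2
a = 7: 7+2=9, 7+4=0, 7+7=3, 7+8=4
a = 10: 10+2=1, 10+4=3, 10+7=6, 10+8=7
A + B = {0, 1, 2, 3, 4, 5, 6, 7, 8, 9}, so |A + B| = 10.
Verify: 10 ≥ 8? Yes ✓.

CD lower bound = 8, actual |A + B| = 10.


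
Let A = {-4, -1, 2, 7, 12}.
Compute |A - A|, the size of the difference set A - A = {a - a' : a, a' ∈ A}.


A - A = {a - a' : a, a' ∈ A}; |A| = 5.
Bounds: 2|A|-1 ≤ |A - A| ≤ |A|² - |A| + 1, i.e. 9 ≤ |A - A| ≤ 21.
Note: 0 ∈ A - A always (from a - a). The set is symmetric: if d ∈ A - A then -d ∈ A - A.
Enumerate nonzero differences d = a - a' with a > a' (then include -d):
Positive differences: {3, 5, 6, 8, 10, 11, 13, 16}
Full difference set: {0} ∪ (positive diffs) ∪ (negative diffs).
|A - A| = 1 + 2·8 = 17 (matches direct enumeration: 17).

|A - A| = 17


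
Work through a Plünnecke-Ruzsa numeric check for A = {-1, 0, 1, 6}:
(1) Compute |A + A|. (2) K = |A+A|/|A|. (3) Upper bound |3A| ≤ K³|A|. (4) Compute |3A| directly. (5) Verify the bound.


|A| = 4.
Step 1: Compute A + A by enumerating all 16 pairs.
A + A = {-2, -1, 0, 1, 2, 5, 6, 7, 12}, so |A + A| = 9.
Step 2: Doubling constant K = |A + A|/|A| = 9/4 = 9/4 ≈ 2.2500.
Step 3: Plünnecke-Ruzsa gives |3A| ≤ K³·|A| = (2.2500)³ · 4 ≈ 45.5625.
Step 4: Compute 3A = A + A + A directly by enumerating all triples (a,b,c) ∈ A³; |3A| = 16.
Step 5: Check 16 ≤ 45.5625? Yes ✓.

K = 9/4, Plünnecke-Ruzsa bound K³|A| ≈ 45.5625, |3A| = 16, inequality holds.


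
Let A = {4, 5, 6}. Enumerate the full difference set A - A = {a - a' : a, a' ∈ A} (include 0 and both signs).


A - A = {a - a' : a, a' ∈ A}.
Compute a - a' for each ordered pair (a, a'):
a = 4: 4-4=0, 4-5=-1, 4-6=-2
a = 5: 5-4=1, 5-5=0, 5-6=-1
a = 6: 6-4=2, 6-5=1, 6-6=0
Collecting distinct values (and noting 0 appears from a-a):
A - A = {-2, -1, 0, 1, 2}
|A - A| = 5

A - A = {-2, -1, 0, 1, 2}


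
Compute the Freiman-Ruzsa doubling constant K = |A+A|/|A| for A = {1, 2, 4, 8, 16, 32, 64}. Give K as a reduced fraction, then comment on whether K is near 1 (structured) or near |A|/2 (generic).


|A| = 7.
Compute A + A by enumerating all 49 pairs.
A + A = {2, 3, 4, 5, 6, 8, 9, 10, 12, 16, 17, 18, 20, 24, 32, 33, 34, 36, 40, 48, 64, 65, 66, 68, 72, 80, 96, 128}, so |A + A| = 28.
K = |A + A| / |A| = 28/7 = 4/1 ≈ 4.0000.
Reference: AP of size 7 gives K = 13/7 ≈ 1.8571; a fully generic set of size 7 gives K ≈ 4.0000.

|A| = 7, |A + A| = 28, K = 28/7 = 4/1.


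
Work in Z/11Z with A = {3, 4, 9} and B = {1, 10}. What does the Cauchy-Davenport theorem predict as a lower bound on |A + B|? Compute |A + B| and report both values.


Cauchy-Davenport: |A + B| ≥ min(p, |A| + |B| - 1) for A, B nonempty in Z/pZ.
|A| = 3, |B| = 2, p = 11.
CD lower bound = min(11, 3 + 2 - 1) = min(11, 4) = 4.
Compute A + B mod 11 directly:
a = 3: 3+1=4, 3+10=2
a = 4: 4+1=5, 4+10=3
a = 9: 9+1=10, 9+10=8
A + B = {2, 3, 4, 5, 8, 10}, so |A + B| = 6.
Verify: 6 ≥ 4? Yes ✓.

CD lower bound = 4, actual |A + B| = 6.


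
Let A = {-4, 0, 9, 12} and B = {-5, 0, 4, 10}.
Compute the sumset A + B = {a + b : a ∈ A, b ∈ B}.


A + B = {a + b : a ∈ A, b ∈ B}.
Enumerate all |A|·|B| = 4·4 = 16 pairs (a, b) and collect distinct sums.
a = -4: -4+-5=-9, -4+0=-4, -4+4=0, -4+10=6
a = 0: 0+-5=-5, 0+0=0, 0+4=4, 0+10=10
a = 9: 9+-5=4, 9+0=9, 9+4=13, 9+10=19
a = 12: 12+-5=7, 12+0=12, 12+4=16, 12+10=22
Collecting distinct sums: A + B = {-9, -5, -4, 0, 4, 6, 7, 9, 10, 12, 13, 16, 19, 22}
|A + B| = 14

A + B = {-9, -5, -4, 0, 4, 6, 7, 9, 10, 12, 13, 16, 19, 22}


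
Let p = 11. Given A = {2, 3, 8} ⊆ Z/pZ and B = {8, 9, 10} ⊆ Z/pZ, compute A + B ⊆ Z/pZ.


Work in Z/11Z: reduce every sum a + b modulo 11.
Enumerate all 9 pairs:
a = 2: 2+8=10, 2+9=0, 2+10=1
a = 3: 3+8=0, 3+9=1, 3+10=2
a = 8: 8+8=5, 8+9=6, 8+10=7
Distinct residues collected: {0, 1, 2, 5, 6, 7, 10}
|A + B| = 7 (out of 11 total residues).

A + B = {0, 1, 2, 5, 6, 7, 10}


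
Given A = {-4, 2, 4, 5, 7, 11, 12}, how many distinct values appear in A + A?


A + A = {a + a' : a, a' ∈ A}; |A| = 7.
General bounds: 2|A| - 1 ≤ |A + A| ≤ |A|(|A|+1)/2, i.e. 13 ≤ |A + A| ≤ 28.
Lower bound 2|A|-1 is attained iff A is an arithmetic progression.
Enumerate sums a + a' for a ≤ a' (symmetric, so this suffices):
a = -4: -4+-4=-8, -4+2=-2, -4+4=0, -4+5=1, -4+7=3, -4+11=7, -4+12=8
a = 2: 2+2=4, 2+4=6, 2+5=7, 2+7=9, 2+11=13, 2+12=14
a = 4: 4+4=8, 4+5=9, 4+7=11, 4+11=15, 4+12=16
a = 5: 5+5=10, 5+7=12, 5+11=16, 5+12=17
a = 7: 7+7=14, 7+11=18, 7+12=19
a = 11: 11+11=22, 11+12=23
a = 12: 12+12=24
Distinct sums: {-8, -2, 0, 1, 3, 4, 6, 7, 8, 9, 10, 11, 12, 13, 14, 15, 16, 17, 18, 19, 22, 23, 24}
|A + A| = 23

|A + A| = 23


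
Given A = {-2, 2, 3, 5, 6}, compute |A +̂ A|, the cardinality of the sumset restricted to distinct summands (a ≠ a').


Restricted sumset: A +̂ A = {a + a' : a ∈ A, a' ∈ A, a ≠ a'}.
Equivalently, take A + A and drop any sum 2a that is achievable ONLY as a + a for a ∈ A (i.e. sums representable only with equal summands).
Enumerate pairs (a, a') with a < a' (symmetric, so each unordered pair gives one sum; this covers all a ≠ a'):
  -2 + 2 = 0
  -2 + 3 = 1
  -2 + 5 = 3
  -2 + 6 = 4
  2 + 3 = 5
  2 + 5 = 7
  2 + 6 = 8
  3 + 5 = 8
  3 + 6 = 9
  5 + 6 = 11
Collected distinct sums: {0, 1, 3, 4, 5, 7, 8, 9, 11}
|A +̂ A| = 9
(Reference bound: |A +̂ A| ≥ 2|A| - 3 for |A| ≥ 2, with |A| = 5 giving ≥ 7.)

|A +̂ A| = 9


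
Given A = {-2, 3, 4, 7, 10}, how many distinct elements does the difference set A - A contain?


A - A = {a - a' : a, a' ∈ A}; |A| = 5.
Bounds: 2|A|-1 ≤ |A - A| ≤ |A|² - |A| + 1, i.e. 9 ≤ |A - A| ≤ 21.
Note: 0 ∈ A - A always (from a - a). The set is symmetric: if d ∈ A - A then -d ∈ A - A.
Enumerate nonzero differences d = a - a' with a > a' (then include -d):
Positive differences: {1, 3, 4, 5, 6, 7, 9, 12}
Full difference set: {0} ∪ (positive diffs) ∪ (negative diffs).
|A - A| = 1 + 2·8 = 17 (matches direct enumeration: 17).

|A - A| = 17


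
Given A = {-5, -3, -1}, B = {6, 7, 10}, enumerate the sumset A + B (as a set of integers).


A + B = {a + b : a ∈ A, b ∈ B}.
Enumerate all |A|·|B| = 3·3 = 9 pairs (a, b) and collect distinct sums.
a = -5: -5+6=1, -5+7=2, -5+10=5
a = -3: -3+6=3, -3+7=4, -3+10=7
a = -1: -1+6=5, -1+7=6, -1+10=9
Collecting distinct sums: A + B = {1, 2, 3, 4, 5, 6, 7, 9}
|A + B| = 8

A + B = {1, 2, 3, 4, 5, 6, 7, 9}


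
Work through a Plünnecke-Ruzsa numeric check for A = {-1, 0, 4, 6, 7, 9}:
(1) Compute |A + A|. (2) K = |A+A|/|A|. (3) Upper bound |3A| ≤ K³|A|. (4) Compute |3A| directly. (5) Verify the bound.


|A| = 6.
Step 1: Compute A + A by enumerating all 36 pairs.
A + A = {-2, -1, 0, 3, 4, 5, 6, 7, 8, 9, 10, 11, 12, 13, 14, 15, 16, 18}, so |A + A| = 18.
Step 2: Doubling constant K = |A + A|/|A| = 18/6 = 18/6 ≈ 3.0000.
Step 3: Plünnecke-Ruzsa gives |3A| ≤ K³·|A| = (3.0000)³ · 6 ≈ 162.0000.
Step 4: Compute 3A = A + A + A directly by enumerating all triples (a,b,c) ∈ A³; |3A| = 29.
Step 5: Check 29 ≤ 162.0000? Yes ✓.

K = 18/6, Plünnecke-Ruzsa bound K³|A| ≈ 162.0000, |3A| = 29, inequality holds.


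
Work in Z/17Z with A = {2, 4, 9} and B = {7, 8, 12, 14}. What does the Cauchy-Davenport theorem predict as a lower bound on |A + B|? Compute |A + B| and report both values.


Cauchy-Davenport: |A + B| ≥ min(p, |A| + |B| - 1) for A, B nonempty in Z/pZ.
|A| = 3, |B| = 4, p = 17.
CD lower bound = min(17, 3 + 4 - 1) = min(17, 6) = 6.
Compute A + B mod 17 directly:
a = 2: 2+7=9, 2+8=10, 2+12=14, 2+14=16
a = 4: 4+7=11, 4+8=12, 4+12=16, 4+14=1
a = 9: 9+7=16, 9+8=0, 9+12=4, 9+14=6
A + B = {0, 1, 4, 6, 9, 10, 11, 12, 14, 16}, so |A + B| = 10.
Verify: 10 ≥ 6? Yes ✓.

CD lower bound = 6, actual |A + B| = 10.


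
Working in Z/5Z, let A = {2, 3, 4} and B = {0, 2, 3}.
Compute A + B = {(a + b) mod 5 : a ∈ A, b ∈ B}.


Work in Z/5Z: reduce every sum a + b modulo 5.
Enumerate all 9 pairs:
a = 2: 2+0=2, 2+2=4, 2+3=0
a = 3: 3+0=3, 3+2=0, 3+3=1
a = 4: 4+0=4, 4+2=1, 4+3=2
Distinct residues collected: {0, 1, 2, 3, 4}
|A + B| = 5 (out of 5 total residues).

A + B = {0, 1, 2, 3, 4}


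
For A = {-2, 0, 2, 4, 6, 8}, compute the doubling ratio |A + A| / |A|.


|A| = 6.
Compute A + A by enumerating all 36 pairs.
A + A = {-4, -2, 0, 2, 4, 6, 8, 10, 12, 14, 16}, so |A + A| = 11.
K = |A + A| / |A| = 11/6 (already in lowest terms) ≈ 1.8333.
Reference: AP of size 6 gives K = 11/6 ≈ 1.8333; a fully generic set of size 6 gives K ≈ 3.5000.

|A| = 6, |A + A| = 11, K = 11/6.


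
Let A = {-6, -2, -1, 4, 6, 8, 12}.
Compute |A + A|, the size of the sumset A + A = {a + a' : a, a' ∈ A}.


A + A = {a + a' : a, a' ∈ A}; |A| = 7.
General bounds: 2|A| - 1 ≤ |A + A| ≤ |A|(|A|+1)/2, i.e. 13 ≤ |A + A| ≤ 28.
Lower bound 2|A|-1 is attained iff A is an arithmetic progression.
Enumerate sums a + a' for a ≤ a' (symmetric, so this suffices):
a = -6: -6+-6=-12, -6+-2=-8, -6+-1=-7, -6+4=-2, -6+6=0, -6+8=2, -6+12=6
a = -2: -2+-2=-4, -2+-1=-3, -2+4=2, -2+6=4, -2+8=6, -2+12=10
a = -1: -1+-1=-2, -1+4=3, -1+6=5, -1+8=7, -1+12=11
a = 4: 4+4=8, 4+6=10, 4+8=12, 4+12=16
a = 6: 6+6=12, 6+8=14, 6+12=18
a = 8: 8+8=16, 8+12=20
a = 12: 12+12=24
Distinct sums: {-12, -8, -7, -4, -3, -2, 0, 2, 3, 4, 5, 6, 7, 8, 10, 11, 12, 14, 16, 18, 20, 24}
|A + A| = 22

|A + A| = 22


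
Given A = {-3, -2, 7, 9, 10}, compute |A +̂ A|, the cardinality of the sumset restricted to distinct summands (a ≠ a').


Restricted sumset: A +̂ A = {a + a' : a ∈ A, a' ∈ A, a ≠ a'}.
Equivalently, take A + A and drop any sum 2a that is achievable ONLY as a + a for a ∈ A (i.e. sums representable only with equal summands).
Enumerate pairs (a, a') with a < a' (symmetric, so each unordered pair gives one sum; this covers all a ≠ a'):
  -3 + -2 = -5
  -3 + 7 = 4
  -3 + 9 = 6
  -3 + 10 = 7
  -2 + 7 = 5
  -2 + 9 = 7
  -2 + 10 = 8
  7 + 9 = 16
  7 + 10 = 17
  9 + 10 = 19
Collected distinct sums: {-5, 4, 5, 6, 7, 8, 16, 17, 19}
|A +̂ A| = 9
(Reference bound: |A +̂ A| ≥ 2|A| - 3 for |A| ≥ 2, with |A| = 5 giving ≥ 7.)

|A +̂ A| = 9


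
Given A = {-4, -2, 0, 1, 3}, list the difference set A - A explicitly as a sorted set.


A - A = {a - a' : a, a' ∈ A}.
Compute a - a' for each ordered pair (a, a'):
a = -4: -4--4=0, -4--2=-2, -4-0=-4, -4-1=-5, -4-3=-7
a = -2: -2--4=2, -2--2=0, -2-0=-2, -2-1=-3, -2-3=-5
a = 0: 0--4=4, 0--2=2, 0-0=0, 0-1=-1, 0-3=-3
a = 1: 1--4=5, 1--2=3, 1-0=1, 1-1=0, 1-3=-2
a = 3: 3--4=7, 3--2=5, 3-0=3, 3-1=2, 3-3=0
Collecting distinct values (and noting 0 appears from a-a):
A - A = {-7, -5, -4, -3, -2, -1, 0, 1, 2, 3, 4, 5, 7}
|A - A| = 13

A - A = {-7, -5, -4, -3, -2, -1, 0, 1, 2, 3, 4, 5, 7}


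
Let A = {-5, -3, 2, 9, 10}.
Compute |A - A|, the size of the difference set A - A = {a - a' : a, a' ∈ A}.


A - A = {a - a' : a, a' ∈ A}; |A| = 5.
Bounds: 2|A|-1 ≤ |A - A| ≤ |A|² - |A| + 1, i.e. 9 ≤ |A - A| ≤ 21.
Note: 0 ∈ A - A always (from a - a). The set is symmetric: if d ∈ A - A then -d ∈ A - A.
Enumerate nonzero differences d = a - a' with a > a' (then include -d):
Positive differences: {1, 2, 5, 7, 8, 12, 13, 14, 15}
Full difference set: {0} ∪ (positive diffs) ∪ (negative diffs).
|A - A| = 1 + 2·9 = 19 (matches direct enumeration: 19).

|A - A| = 19


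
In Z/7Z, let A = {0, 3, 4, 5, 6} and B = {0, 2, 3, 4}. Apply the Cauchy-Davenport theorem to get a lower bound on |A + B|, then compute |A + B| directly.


Cauchy-Davenport: |A + B| ≥ min(p, |A| + |B| - 1) for A, B nonempty in Z/pZ.
|A| = 5, |B| = 4, p = 7.
CD lower bound = min(7, 5 + 4 - 1) = min(7, 8) = 7.
Compute A + B mod 7 directly:
a = 0: 0+0=0, 0+2=2, 0+3=3, 0+4=4
a = 3: 3+0=3, 3+2=5, 3+3=6, 3+4=0
a = 4: 4+0=4, 4+2=6, 4+3=0, 4+4=1
a = 5: 5+0=5, 5+2=0, 5+3=1, 5+4=2
a = 6: 6+0=6, 6+2=1, 6+3=2, 6+4=3
A + B = {0, 1, 2, 3, 4, 5, 6}, so |A + B| = 7.
Verify: 7 ≥ 7? Yes ✓.

CD lower bound = 7, actual |A + B| = 7.


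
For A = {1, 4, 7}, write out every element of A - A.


A - A = {a - a' : a, a' ∈ A}.
Compute a - a' for each ordered pair (a, a'):
a = 1: 1-1=0, 1-4=-3, 1-7=-6
a = 4: 4-1=3, 4-4=0, 4-7=-3
a = 7: 7-1=6, 7-4=3, 7-7=0
Collecting distinct values (and noting 0 appears from a-a):
A - A = {-6, -3, 0, 3, 6}
|A - A| = 5

A - A = {-6, -3, 0, 3, 6}


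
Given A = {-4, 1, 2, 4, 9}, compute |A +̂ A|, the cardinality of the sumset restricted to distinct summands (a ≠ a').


Restricted sumset: A +̂ A = {a + a' : a ∈ A, a' ∈ A, a ≠ a'}.
Equivalently, take A + A and drop any sum 2a that is achievable ONLY as a + a for a ∈ A (i.e. sums representable only with equal summands).
Enumerate pairs (a, a') with a < a' (symmetric, so each unordered pair gives one sum; this covers all a ≠ a'):
  -4 + 1 = -3
  -4 + 2 = -2
  -4 + 4 = 0
  -4 + 9 = 5
  1 + 2 = 3
  1 + 4 = 5
  1 + 9 = 10
  2 + 4 = 6
  2 + 9 = 11
  4 + 9 = 13
Collected distinct sums: {-3, -2, 0, 3, 5, 6, 10, 11, 13}
|A +̂ A| = 9
(Reference bound: |A +̂ A| ≥ 2|A| - 3 for |A| ≥ 2, with |A| = 5 giving ≥ 7.)

|A +̂ A| = 9


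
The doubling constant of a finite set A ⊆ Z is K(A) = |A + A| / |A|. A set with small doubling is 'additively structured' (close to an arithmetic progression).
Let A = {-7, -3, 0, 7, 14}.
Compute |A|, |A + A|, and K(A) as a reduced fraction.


|A| = 5.
Compute A + A by enumerating all 25 pairs.
A + A = {-14, -10, -7, -6, -3, 0, 4, 7, 11, 14, 21, 28}, so |A + A| = 12.
K = |A + A| / |A| = 12/5 (already in lowest terms) ≈ 2.4000.
Reference: AP of size 5 gives K = 9/5 ≈ 1.8000; a fully generic set of size 5 gives K ≈ 3.0000.

|A| = 5, |A + A| = 12, K = 12/5.


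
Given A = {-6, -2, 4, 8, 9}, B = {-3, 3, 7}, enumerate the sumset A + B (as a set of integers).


A + B = {a + b : a ∈ A, b ∈ B}.
Enumerate all |A|·|B| = 5·3 = 15 pairs (a, b) and collect distinct sums.
a = -6: -6+-3=-9, -6+3=-3, -6+7=1
a = -2: -2+-3=-5, -2+3=1, -2+7=5
a = 4: 4+-3=1, 4+3=7, 4+7=11
a = 8: 8+-3=5, 8+3=11, 8+7=15
a = 9: 9+-3=6, 9+3=12, 9+7=16
Collecting distinct sums: A + B = {-9, -5, -3, 1, 5, 6, 7, 11, 12, 15, 16}
|A + B| = 11

A + B = {-9, -5, -3, 1, 5, 6, 7, 11, 12, 15, 16}


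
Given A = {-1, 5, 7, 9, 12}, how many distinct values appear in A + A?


A + A = {a + a' : a, a' ∈ A}; |A| = 5.
General bounds: 2|A| - 1 ≤ |A + A| ≤ |A|(|A|+1)/2, i.e. 9 ≤ |A + A| ≤ 15.
Lower bound 2|A|-1 is attained iff A is an arithmetic progression.
Enumerate sums a + a' for a ≤ a' (symmetric, so this suffices):
a = -1: -1+-1=-2, -1+5=4, -1+7=6, -1+9=8, -1+12=11
a = 5: 5+5=10, 5+7=12, 5+9=14, 5+12=17
a = 7: 7+7=14, 7+9=16, 7+12=19
a = 9: 9+9=18, 9+12=21
a = 12: 12+12=24
Distinct sums: {-2, 4, 6, 8, 10, 11, 12, 14, 16, 17, 18, 19, 21, 24}
|A + A| = 14

|A + A| = 14


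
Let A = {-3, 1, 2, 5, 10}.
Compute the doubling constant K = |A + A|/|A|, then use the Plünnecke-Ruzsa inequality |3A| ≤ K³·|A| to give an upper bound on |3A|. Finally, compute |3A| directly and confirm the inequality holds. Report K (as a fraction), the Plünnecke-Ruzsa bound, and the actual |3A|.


|A| = 5.
Step 1: Compute A + A by enumerating all 25 pairs.
A + A = {-6, -2, -1, 2, 3, 4, 6, 7, 10, 11, 12, 15, 20}, so |A + A| = 13.
Step 2: Doubling constant K = |A + A|/|A| = 13/5 = 13/5 ≈ 2.6000.
Step 3: Plünnecke-Ruzsa gives |3A| ≤ K³·|A| = (2.6000)³ · 5 ≈ 87.8800.
Step 4: Compute 3A = A + A + A directly by enumerating all triples (a,b,c) ∈ A³; |3A| = 25.
Step 5: Check 25 ≤ 87.8800? Yes ✓.

K = 13/5, Plünnecke-Ruzsa bound K³|A| ≈ 87.8800, |3A| = 25, inequality holds.


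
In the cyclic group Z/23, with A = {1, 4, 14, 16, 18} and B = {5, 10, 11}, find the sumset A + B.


Work in Z/23Z: reduce every sum a + b modulo 23.
Enumerate all 15 pairs:
a = 1: 1+5=6, 1+10=11, 1+11=12
a = 4: 4+5=9, 4+10=14, 4+11=15
a = 14: 14+5=19, 14+10=1, 14+11=2
a = 16: 16+5=21, 16+10=3, 16+11=4
a = 18: 18+5=0, 18+10=5, 18+11=6
Distinct residues collected: {0, 1, 2, 3, 4, 5, 6, 9, 11, 12, 14, 15, 19, 21}
|A + B| = 14 (out of 23 total residues).

A + B = {0, 1, 2, 3, 4, 5, 6, 9, 11, 12, 14, 15, 19, 21}


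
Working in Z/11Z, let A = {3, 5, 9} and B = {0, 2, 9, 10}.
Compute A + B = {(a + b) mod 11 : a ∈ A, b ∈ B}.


Work in Z/11Z: reduce every sum a + b modulo 11.
Enumerate all 12 pairs:
a = 3: 3+0=3, 3+2=5, 3+9=1, 3+10=2
a = 5: 5+0=5, 5+2=7, 5+9=3, 5+10=4
a = 9: 9+0=9, 9+2=0, 9+9=7, 9+10=8
Distinct residues collected: {0, 1, 2, 3, 4, 5, 7, 8, 9}
|A + B| = 9 (out of 11 total residues).

A + B = {0, 1, 2, 3, 4, 5, 7, 8, 9}


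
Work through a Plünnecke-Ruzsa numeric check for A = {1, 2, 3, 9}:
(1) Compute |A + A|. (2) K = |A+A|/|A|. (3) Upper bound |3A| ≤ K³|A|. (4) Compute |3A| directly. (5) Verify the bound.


|A| = 4.
Step 1: Compute A + A by enumerating all 16 pairs.
A + A = {2, 3, 4, 5, 6, 10, 11, 12, 18}, so |A + A| = 9.
Step 2: Doubling constant K = |A + A|/|A| = 9/4 = 9/4 ≈ 2.2500.
Step 3: Plünnecke-Ruzsa gives |3A| ≤ K³·|A| = (2.2500)³ · 4 ≈ 45.5625.
Step 4: Compute 3A = A + A + A directly by enumerating all triples (a,b,c) ∈ A³; |3A| = 16.
Step 5: Check 16 ≤ 45.5625? Yes ✓.

K = 9/4, Plünnecke-Ruzsa bound K³|A| ≈ 45.5625, |3A| = 16, inequality holds.


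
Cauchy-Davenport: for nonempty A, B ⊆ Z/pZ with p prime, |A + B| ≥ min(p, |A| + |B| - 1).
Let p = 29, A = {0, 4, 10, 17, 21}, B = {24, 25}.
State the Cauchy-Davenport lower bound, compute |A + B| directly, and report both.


Cauchy-Davenport: |A + B| ≥ min(p, |A| + |B| - 1) for A, B nonempty in Z/pZ.
|A| = 5, |B| = 2, p = 29.
CD lower bound = min(29, 5 + 2 - 1) = min(29, 6) = 6.
Compute A + B mod 29 directly:
a = 0: 0+24=24, 0+25=25
a = 4: 4+24=28, 4+25=0
a = 10: 10+24=5, 10+25=6
a = 17: 17+24=12, 17+25=13
a = 21: 21+24=16, 21+25=17
A + B = {0, 5, 6, 12, 13, 16, 17, 24, 25, 28}, so |A + B| = 10.
Verify: 10 ≥ 6? Yes ✓.

CD lower bound = 6, actual |A + B| = 10.


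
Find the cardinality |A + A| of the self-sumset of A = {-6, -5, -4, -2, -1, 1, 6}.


A + A = {a + a' : a, a' ∈ A}; |A| = 7.
General bounds: 2|A| - 1 ≤ |A + A| ≤ |A|(|A|+1)/2, i.e. 13 ≤ |A + A| ≤ 28.
Lower bound 2|A|-1 is attained iff A is an arithmetic progression.
Enumerate sums a + a' for a ≤ a' (symmetric, so this suffices):
a = -6: -6+-6=-12, -6+-5=-11, -6+-4=-10, -6+-2=-8, -6+-1=-7, -6+1=-5, -6+6=0
a = -5: -5+-5=-10, -5+-4=-9, -5+-2=-7, -5+-1=-6, -5+1=-4, -5+6=1
a = -4: -4+-4=-8, -4+-2=-6, -4+-1=-5, -4+1=-3, -4+6=2
a = -2: -2+-2=-4, -2+-1=-3, -2+1=-1, -2+6=4
a = -1: -1+-1=-2, -1+1=0, -1+6=5
a = 1: 1+1=2, 1+6=7
a = 6: 6+6=12
Distinct sums: {-12, -11, -10, -9, -8, -7, -6, -5, -4, -3, -2, -1, 0, 1, 2, 4, 5, 7, 12}
|A + A| = 19

|A + A| = 19


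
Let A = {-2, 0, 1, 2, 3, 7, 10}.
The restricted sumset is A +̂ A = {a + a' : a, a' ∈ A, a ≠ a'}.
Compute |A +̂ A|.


Restricted sumset: A +̂ A = {a + a' : a ∈ A, a' ∈ A, a ≠ a'}.
Equivalently, take A + A and drop any sum 2a that is achievable ONLY as a + a for a ∈ A (i.e. sums representable only with equal summands).
Enumerate pairs (a, a') with a < a' (symmetric, so each unordered pair gives one sum; this covers all a ≠ a'):
  -2 + 0 = -2
  -2 + 1 = -1
  -2 + 2 = 0
  -2 + 3 = 1
  -2 + 7 = 5
  -2 + 10 = 8
  0 + 1 = 1
  0 + 2 = 2
  0 + 3 = 3
  0 + 7 = 7
  0 + 10 = 10
  1 + 2 = 3
  1 + 3 = 4
  1 + 7 = 8
  1 + 10 = 11
  2 + 3 = 5
  2 + 7 = 9
  2 + 10 = 12
  3 + 7 = 10
  3 + 10 = 13
  7 + 10 = 17
Collected distinct sums: {-2, -1, 0, 1, 2, 3, 4, 5, 7, 8, 9, 10, 11, 12, 13, 17}
|A +̂ A| = 16
(Reference bound: |A +̂ A| ≥ 2|A| - 3 for |A| ≥ 2, with |A| = 7 giving ≥ 11.)

|A +̂ A| = 16


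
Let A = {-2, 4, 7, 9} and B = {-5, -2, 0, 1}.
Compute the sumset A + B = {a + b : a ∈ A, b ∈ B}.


A + B = {a + b : a ∈ A, b ∈ B}.
Enumerate all |A|·|B| = 4·4 = 16 pairs (a, b) and collect distinct sums.
a = -2: -2+-5=-7, -2+-2=-4, -2+0=-2, -2+1=-1
a = 4: 4+-5=-1, 4+-2=2, 4+0=4, 4+1=5
a = 7: 7+-5=2, 7+-2=5, 7+0=7, 7+1=8
a = 9: 9+-5=4, 9+-2=7, 9+0=9, 9+1=10
Collecting distinct sums: A + B = {-7, -4, -2, -1, 2, 4, 5, 7, 8, 9, 10}
|A + B| = 11

A + B = {-7, -4, -2, -1, 2, 4, 5, 7, 8, 9, 10}


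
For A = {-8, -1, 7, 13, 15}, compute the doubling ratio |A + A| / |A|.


|A| = 5.
Compute A + A by enumerating all 25 pairs.
A + A = {-16, -9, -2, -1, 5, 6, 7, 12, 14, 20, 22, 26, 28, 30}, so |A + A| = 14.
K = |A + A| / |A| = 14/5 (already in lowest terms) ≈ 2.8000.
Reference: AP of size 5 gives K = 9/5 ≈ 1.8000; a fully generic set of size 5 gives K ≈ 3.0000.

|A| = 5, |A + A| = 14, K = 14/5.


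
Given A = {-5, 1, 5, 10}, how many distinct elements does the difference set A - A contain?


A - A = {a - a' : a, a' ∈ A}; |A| = 4.
Bounds: 2|A|-1 ≤ |A - A| ≤ |A|² - |A| + 1, i.e. 7 ≤ |A - A| ≤ 13.
Note: 0 ∈ A - A always (from a - a). The set is symmetric: if d ∈ A - A then -d ∈ A - A.
Enumerate nonzero differences d = a - a' with a > a' (then include -d):
Positive differences: {4, 5, 6, 9, 10, 15}
Full difference set: {0} ∪ (positive diffs) ∪ (negative diffs).
|A - A| = 1 + 2·6 = 13 (matches direct enumeration: 13).

|A - A| = 13


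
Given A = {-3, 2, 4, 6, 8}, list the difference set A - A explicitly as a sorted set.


A - A = {a - a' : a, a' ∈ A}.
Compute a - a' for each ordered pair (a, a'):
a = -3: -3--3=0, -3-2=-5, -3-4=-7, -3-6=-9, -3-8=-11
a = 2: 2--3=5, 2-2=0, 2-4=-2, 2-6=-4, 2-8=-6
a = 4: 4--3=7, 4-2=2, 4-4=0, 4-6=-2, 4-8=-4
a = 6: 6--3=9, 6-2=4, 6-4=2, 6-6=0, 6-8=-2
a = 8: 8--3=11, 8-2=6, 8-4=4, 8-6=2, 8-8=0
Collecting distinct values (and noting 0 appears from a-a):
A - A = {-11, -9, -7, -6, -5, -4, -2, 0, 2, 4, 5, 6, 7, 9, 11}
|A - A| = 15

A - A = {-11, -9, -7, -6, -5, -4, -2, 0, 2, 4, 5, 6, 7, 9, 11}


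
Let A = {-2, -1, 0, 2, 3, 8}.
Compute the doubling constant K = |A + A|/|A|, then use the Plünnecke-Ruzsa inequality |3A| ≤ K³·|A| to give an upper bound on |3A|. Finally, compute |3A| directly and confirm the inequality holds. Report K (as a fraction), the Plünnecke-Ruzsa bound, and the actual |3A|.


|A| = 6.
Step 1: Compute A + A by enumerating all 36 pairs.
A + A = {-4, -3, -2, -1, 0, 1, 2, 3, 4, 5, 6, 7, 8, 10, 11, 16}, so |A + A| = 16.
Step 2: Doubling constant K = |A + A|/|A| = 16/6 = 16/6 ≈ 2.6667.
Step 3: Plünnecke-Ruzsa gives |3A| ≤ K³·|A| = (2.6667)³ · 6 ≈ 113.7778.
Step 4: Compute 3A = A + A + A directly by enumerating all triples (a,b,c) ∈ A³; |3A| = 26.
Step 5: Check 26 ≤ 113.7778? Yes ✓.

K = 16/6, Plünnecke-Ruzsa bound K³|A| ≈ 113.7778, |3A| = 26, inequality holds.


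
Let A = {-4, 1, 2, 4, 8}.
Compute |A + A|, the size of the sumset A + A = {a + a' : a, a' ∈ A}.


A + A = {a + a' : a, a' ∈ A}; |A| = 5.
General bounds: 2|A| - 1 ≤ |A + A| ≤ |A|(|A|+1)/2, i.e. 9 ≤ |A + A| ≤ 15.
Lower bound 2|A|-1 is attained iff A is an arithmetic progression.
Enumerate sums a + a' for a ≤ a' (symmetric, so this suffices):
a = -4: -4+-4=-8, -4+1=-3, -4+2=-2, -4+4=0, -4+8=4
a = 1: 1+1=2, 1+2=3, 1+4=5, 1+8=9
a = 2: 2+2=4, 2+4=6, 2+8=10
a = 4: 4+4=8, 4+8=12
a = 8: 8+8=16
Distinct sums: {-8, -3, -2, 0, 2, 3, 4, 5, 6, 8, 9, 10, 12, 16}
|A + A| = 14

|A + A| = 14


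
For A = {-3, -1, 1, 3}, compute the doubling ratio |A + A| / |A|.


|A| = 4.
Compute A + A by enumerating all 16 pairs.
A + A = {-6, -4, -2, 0, 2, 4, 6}, so |A + A| = 7.
K = |A + A| / |A| = 7/4 (already in lowest terms) ≈ 1.7500.
Reference: AP of size 4 gives K = 7/4 ≈ 1.7500; a fully generic set of size 4 gives K ≈ 2.5000.

|A| = 4, |A + A| = 7, K = 7/4.


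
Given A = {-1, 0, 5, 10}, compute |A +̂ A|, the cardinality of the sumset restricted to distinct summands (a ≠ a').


Restricted sumset: A +̂ A = {a + a' : a ∈ A, a' ∈ A, a ≠ a'}.
Equivalently, take A + A and drop any sum 2a that is achievable ONLY as a + a for a ∈ A (i.e. sums representable only with equal summands).
Enumerate pairs (a, a') with a < a' (symmetric, so each unordered pair gives one sum; this covers all a ≠ a'):
  -1 + 0 = -1
  -1 + 5 = 4
  -1 + 10 = 9
  0 + 5 = 5
  0 + 10 = 10
  5 + 10 = 15
Collected distinct sums: {-1, 4, 5, 9, 10, 15}
|A +̂ A| = 6
(Reference bound: |A +̂ A| ≥ 2|A| - 3 for |A| ≥ 2, with |A| = 4 giving ≥ 5.)

|A +̂ A| = 6


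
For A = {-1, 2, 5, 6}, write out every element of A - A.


A - A = {a - a' : a, a' ∈ A}.
Compute a - a' for each ordered pair (a, a'):
a = -1: -1--1=0, -1-2=-3, -1-5=-6, -1-6=-7
a = 2: 2--1=3, 2-2=0, 2-5=-3, 2-6=-4
a = 5: 5--1=6, 5-2=3, 5-5=0, 5-6=-1
a = 6: 6--1=7, 6-2=4, 6-5=1, 6-6=0
Collecting distinct values (and noting 0 appears from a-a):
A - A = {-7, -6, -4, -3, -1, 0, 1, 3, 4, 6, 7}
|A - A| = 11

A - A = {-7, -6, -4, -3, -1, 0, 1, 3, 4, 6, 7}


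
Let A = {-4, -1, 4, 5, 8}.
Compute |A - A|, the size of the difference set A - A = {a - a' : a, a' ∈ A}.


A - A = {a - a' : a, a' ∈ A}; |A| = 5.
Bounds: 2|A|-1 ≤ |A - A| ≤ |A|² - |A| + 1, i.e. 9 ≤ |A - A| ≤ 21.
Note: 0 ∈ A - A always (from a - a). The set is symmetric: if d ∈ A - A then -d ∈ A - A.
Enumerate nonzero differences d = a - a' with a > a' (then include -d):
Positive differences: {1, 3, 4, 5, 6, 8, 9, 12}
Full difference set: {0} ∪ (positive diffs) ∪ (negative diffs).
|A - A| = 1 + 2·8 = 17 (matches direct enumeration: 17).

|A - A| = 17


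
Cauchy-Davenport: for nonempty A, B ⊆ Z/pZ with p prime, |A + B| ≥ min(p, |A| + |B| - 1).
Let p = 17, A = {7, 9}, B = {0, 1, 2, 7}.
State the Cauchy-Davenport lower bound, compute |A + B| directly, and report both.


Cauchy-Davenport: |A + B| ≥ min(p, |A| + |B| - 1) for A, B nonempty in Z/pZ.
|A| = 2, |B| = 4, p = 17.
CD lower bound = min(17, 2 + 4 - 1) = min(17, 5) = 5.
Compute A + B mod 17 directly:
a = 7: 7+0=7, 7+1=8, 7+2=9, 7+7=14
a = 9: 9+0=9, 9+1=10, 9+2=11, 9+7=16
A + B = {7, 8, 9, 10, 11, 14, 16}, so |A + B| = 7.
Verify: 7 ≥ 5? Yes ✓.

CD lower bound = 5, actual |A + B| = 7.


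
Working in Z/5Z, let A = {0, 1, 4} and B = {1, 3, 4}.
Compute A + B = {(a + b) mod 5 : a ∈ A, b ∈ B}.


Work in Z/5Z: reduce every sum a + b modulo 5.
Enumerate all 9 pairs:
a = 0: 0+1=1, 0+3=3, 0+4=4
a = 1: 1+1=2, 1+3=4, 1+4=0
a = 4: 4+1=0, 4+3=2, 4+4=3
Distinct residues collected: {0, 1, 2, 3, 4}
|A + B| = 5 (out of 5 total residues).

A + B = {0, 1, 2, 3, 4}


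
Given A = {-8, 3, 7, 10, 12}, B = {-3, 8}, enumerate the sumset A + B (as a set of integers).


A + B = {a + b : a ∈ A, b ∈ B}.
Enumerate all |A|·|B| = 5·2 = 10 pairs (a, b) and collect distinct sums.
a = -8: -8+-3=-11, -8+8=0
a = 3: 3+-3=0, 3+8=11
a = 7: 7+-3=4, 7+8=15
a = 10: 10+-3=7, 10+8=18
a = 12: 12+-3=9, 12+8=20
Collecting distinct sums: A + B = {-11, 0, 4, 7, 9, 11, 15, 18, 20}
|A + B| = 9

A + B = {-11, 0, 4, 7, 9, 11, 15, 18, 20}


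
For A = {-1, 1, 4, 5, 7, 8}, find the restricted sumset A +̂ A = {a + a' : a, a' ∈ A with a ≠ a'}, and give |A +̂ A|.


Restricted sumset: A +̂ A = {a + a' : a ∈ A, a' ∈ A, a ≠ a'}.
Equivalently, take A + A and drop any sum 2a that is achievable ONLY as a + a for a ∈ A (i.e. sums representable only with equal summands).
Enumerate pairs (a, a') with a < a' (symmetric, so each unordered pair gives one sum; this covers all a ≠ a'):
  -1 + 1 = 0
  -1 + 4 = 3
  -1 + 5 = 4
  -1 + 7 = 6
  -1 + 8 = 7
  1 + 4 = 5
  1 + 5 = 6
  1 + 7 = 8
  1 + 8 = 9
  4 + 5 = 9
  4 + 7 = 11
  4 + 8 = 12
  5 + 7 = 12
  5 + 8 = 13
  7 + 8 = 15
Collected distinct sums: {0, 3, 4, 5, 6, 7, 8, 9, 11, 12, 13, 15}
|A +̂ A| = 12
(Reference bound: |A +̂ A| ≥ 2|A| - 3 for |A| ≥ 2, with |A| = 6 giving ≥ 9.)

|A +̂ A| = 12


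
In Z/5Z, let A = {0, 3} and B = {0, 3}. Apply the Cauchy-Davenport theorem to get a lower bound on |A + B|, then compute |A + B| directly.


Cauchy-Davenport: |A + B| ≥ min(p, |A| + |B| - 1) for A, B nonempty in Z/pZ.
|A| = 2, |B| = 2, p = 5.
CD lower bound = min(5, 2 + 2 - 1) = min(5, 3) = 3.
Compute A + B mod 5 directly:
a = 0: 0+0=0, 0+3=3
a = 3: 3+0=3, 3+3=1
A + B = {0, 1, 3}, so |A + B| = 3.
Verify: 3 ≥ 3? Yes ✓.

CD lower bound = 3, actual |A + B| = 3.


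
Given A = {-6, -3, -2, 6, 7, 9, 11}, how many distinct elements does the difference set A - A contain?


A - A = {a - a' : a, a' ∈ A}; |A| = 7.
Bounds: 2|A|-1 ≤ |A - A| ≤ |A|² - |A| + 1, i.e. 13 ≤ |A - A| ≤ 43.
Note: 0 ∈ A - A always (from a - a). The set is symmetric: if d ∈ A - A then -d ∈ A - A.
Enumerate nonzero differences d = a - a' with a > a' (then include -d):
Positive differences: {1, 2, 3, 4, 5, 8, 9, 10, 11, 12, 13, 14, 15, 17}
Full difference set: {0} ∪ (positive diffs) ∪ (negative diffs).
|A - A| = 1 + 2·14 = 29 (matches direct enumeration: 29).

|A - A| = 29


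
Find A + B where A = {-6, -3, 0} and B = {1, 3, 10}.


A + B = {a + b : a ∈ A, b ∈ B}.
Enumerate all |A|·|B| = 3·3 = 9 pairs (a, b) and collect distinct sums.
a = -6: -6+1=-5, -6+3=-3, -6+10=4
a = -3: -3+1=-2, -3+3=0, -3+10=7
a = 0: 0+1=1, 0+3=3, 0+10=10
Collecting distinct sums: A + B = {-5, -3, -2, 0, 1, 3, 4, 7, 10}
|A + B| = 9

A + B = {-5, -3, -2, 0, 1, 3, 4, 7, 10}


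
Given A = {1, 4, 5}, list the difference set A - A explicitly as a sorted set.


A - A = {a - a' : a, a' ∈ A}.
Compute a - a' for each ordered pair (a, a'):
a = 1: 1-1=0, 1-4=-3, 1-5=-4
a = 4: 4-1=3, 4-4=0, 4-5=-1
a = 5: 5-1=4, 5-4=1, 5-5=0
Collecting distinct values (and noting 0 appears from a-a):
A - A = {-4, -3, -1, 0, 1, 3, 4}
|A - A| = 7

A - A = {-4, -3, -1, 0, 1, 3, 4}


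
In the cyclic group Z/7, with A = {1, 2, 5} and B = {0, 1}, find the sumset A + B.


Work in Z/7Z: reduce every sum a + b modulo 7.
Enumerate all 6 pairs:
a = 1: 1+0=1, 1+1=2
a = 2: 2+0=2, 2+1=3
a = 5: 5+0=5, 5+1=6
Distinct residues collected: {1, 2, 3, 5, 6}
|A + B| = 5 (out of 7 total residues).

A + B = {1, 2, 3, 5, 6}


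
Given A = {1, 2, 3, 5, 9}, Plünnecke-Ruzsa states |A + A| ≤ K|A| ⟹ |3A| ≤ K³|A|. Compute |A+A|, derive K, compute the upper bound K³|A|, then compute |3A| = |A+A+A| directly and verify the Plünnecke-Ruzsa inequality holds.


|A| = 5.
Step 1: Compute A + A by enumerating all 25 pairs.
A + A = {2, 3, 4, 5, 6, 7, 8, 10, 11, 12, 14, 18}, so |A + A| = 12.
Step 2: Doubling constant K = |A + A|/|A| = 12/5 = 12/5 ≈ 2.4000.
Step 3: Plünnecke-Ruzsa gives |3A| ≤ K³·|A| = (2.4000)³ · 5 ≈ 69.1200.
Step 4: Compute 3A = A + A + A directly by enumerating all triples (a,b,c) ∈ A³; |3A| = 20.
Step 5: Check 20 ≤ 69.1200? Yes ✓.

K = 12/5, Plünnecke-Ruzsa bound K³|A| ≈ 69.1200, |3A| = 20, inequality holds.


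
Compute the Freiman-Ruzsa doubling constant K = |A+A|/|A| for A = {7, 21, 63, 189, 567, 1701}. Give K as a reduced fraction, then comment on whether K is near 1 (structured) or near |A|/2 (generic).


|A| = 6.
Compute A + A by enumerating all 36 pairs.
A + A = {14, 28, 42, 70, 84, 126, 196, 210, 252, 378, 574, 588, 630, 756, 1134, 1708, 1722, 1764, 1890, 2268, 3402}, so |A + A| = 21.
K = |A + A| / |A| = 21/6 = 7/2 ≈ 3.5000.
Reference: AP of size 6 gives K = 11/6 ≈ 1.8333; a fully generic set of size 6 gives K ≈ 3.5000.

|A| = 6, |A + A| = 21, K = 21/6 = 7/2.


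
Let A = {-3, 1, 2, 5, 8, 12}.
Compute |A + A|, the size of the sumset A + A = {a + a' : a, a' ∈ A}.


A + A = {a + a' : a, a' ∈ A}; |A| = 6.
General bounds: 2|A| - 1 ≤ |A + A| ≤ |A|(|A|+1)/2, i.e. 11 ≤ |A + A| ≤ 21.
Lower bound 2|A|-1 is attained iff A is an arithmetic progression.
Enumerate sums a + a' for a ≤ a' (symmetric, so this suffices):
a = -3: -3+-3=-6, -3+1=-2, -3+2=-1, -3+5=2, -3+8=5, -3+12=9
a = 1: 1+1=2, 1+2=3, 1+5=6, 1+8=9, 1+12=13
a = 2: 2+2=4, 2+5=7, 2+8=10, 2+12=14
a = 5: 5+5=10, 5+8=13, 5+12=17
a = 8: 8+8=16, 8+12=20
a = 12: 12+12=24
Distinct sums: {-6, -2, -1, 2, 3, 4, 5, 6, 7, 9, 10, 13, 14, 16, 17, 20, 24}
|A + A| = 17

|A + A| = 17


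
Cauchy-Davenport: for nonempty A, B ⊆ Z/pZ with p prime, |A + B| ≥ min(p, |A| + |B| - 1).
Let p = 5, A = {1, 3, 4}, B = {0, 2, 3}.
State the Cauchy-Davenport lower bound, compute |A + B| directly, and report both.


Cauchy-Davenport: |A + B| ≥ min(p, |A| + |B| - 1) for A, B nonempty in Z/pZ.
|A| = 3, |B| = 3, p = 5.
CD lower bound = min(5, 3 + 3 - 1) = min(5, 5) = 5.
Compute A + B mod 5 directly:
a = 1: 1+0=1, 1+2=3, 1+3=4
a = 3: 3+0=3, 3+2=0, 3+3=1
a = 4: 4+0=4, 4+2=1, 4+3=2
A + B = {0, 1, 2, 3, 4}, so |A + B| = 5.
Verify: 5 ≥ 5? Yes ✓.

CD lower bound = 5, actual |A + B| = 5.


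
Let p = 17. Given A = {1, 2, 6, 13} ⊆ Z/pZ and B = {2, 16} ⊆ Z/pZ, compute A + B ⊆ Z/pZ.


Work in Z/17Z: reduce every sum a + b modulo 17.
Enumerate all 8 pairs:
a = 1: 1+2=3, 1+16=0
a = 2: 2+2=4, 2+16=1
a = 6: 6+2=8, 6+16=5
a = 13: 13+2=15, 13+16=12
Distinct residues collected: {0, 1, 3, 4, 5, 8, 12, 15}
|A + B| = 8 (out of 17 total residues).

A + B = {0, 1, 3, 4, 5, 8, 12, 15}


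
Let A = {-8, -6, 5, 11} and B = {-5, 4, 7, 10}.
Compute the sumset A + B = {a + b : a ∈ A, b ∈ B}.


A + B = {a + b : a ∈ A, b ∈ B}.
Enumerate all |A|·|B| = 4·4 = 16 pairs (a, b) and collect distinct sums.
a = -8: -8+-5=-13, -8+4=-4, -8+7=-1, -8+10=2
a = -6: -6+-5=-11, -6+4=-2, -6+7=1, -6+10=4
a = 5: 5+-5=0, 5+4=9, 5+7=12, 5+10=15
a = 11: 11+-5=6, 11+4=15, 11+7=18, 11+10=21
Collecting distinct sums: A + B = {-13, -11, -4, -2, -1, 0, 1, 2, 4, 6, 9, 12, 15, 18, 21}
|A + B| = 15

A + B = {-13, -11, -4, -2, -1, 0, 1, 2, 4, 6, 9, 12, 15, 18, 21}


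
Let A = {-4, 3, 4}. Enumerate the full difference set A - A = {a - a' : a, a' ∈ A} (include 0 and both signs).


A - A = {a - a' : a, a' ∈ A}.
Compute a - a' for each ordered pair (a, a'):
a = -4: -4--4=0, -4-3=-7, -4-4=-8
a = 3: 3--4=7, 3-3=0, 3-4=-1
a = 4: 4--4=8, 4-3=1, 4-4=0
Collecting distinct values (and noting 0 appears from a-a):
A - A = {-8, -7, -1, 0, 1, 7, 8}
|A - A| = 7

A - A = {-8, -7, -1, 0, 1, 7, 8}


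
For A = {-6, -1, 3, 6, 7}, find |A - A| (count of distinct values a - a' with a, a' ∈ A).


A - A = {a - a' : a, a' ∈ A}; |A| = 5.
Bounds: 2|A|-1 ≤ |A - A| ≤ |A|² - |A| + 1, i.e. 9 ≤ |A - A| ≤ 21.
Note: 0 ∈ A - A always (from a - a). The set is symmetric: if d ∈ A - A then -d ∈ A - A.
Enumerate nonzero differences d = a - a' with a > a' (then include -d):
Positive differences: {1, 3, 4, 5, 7, 8, 9, 12, 13}
Full difference set: {0} ∪ (positive diffs) ∪ (negative diffs).
|A - A| = 1 + 2·9 = 19 (matches direct enumeration: 19).

|A - A| = 19


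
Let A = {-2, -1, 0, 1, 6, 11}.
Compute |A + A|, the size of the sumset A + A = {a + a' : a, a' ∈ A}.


A + A = {a + a' : a, a' ∈ A}; |A| = 6.
General bounds: 2|A| - 1 ≤ |A + A| ≤ |A|(|A|+1)/2, i.e. 11 ≤ |A + A| ≤ 21.
Lower bound 2|A|-1 is attained iff A is an arithmetic progression.
Enumerate sums a + a' for a ≤ a' (symmetric, so this suffices):
a = -2: -2+-2=-4, -2+-1=-3, -2+0=-2, -2+1=-1, -2+6=4, -2+11=9
a = -1: -1+-1=-2, -1+0=-1, -1+1=0, -1+6=5, -1+11=10
a = 0: 0+0=0, 0+1=1, 0+6=6, 0+11=11
a = 1: 1+1=2, 1+6=7, 1+11=12
a = 6: 6+6=12, 6+11=17
a = 11: 11+11=22
Distinct sums: {-4, -3, -2, -1, 0, 1, 2, 4, 5, 6, 7, 9, 10, 11, 12, 17, 22}
|A + A| = 17

|A + A| = 17


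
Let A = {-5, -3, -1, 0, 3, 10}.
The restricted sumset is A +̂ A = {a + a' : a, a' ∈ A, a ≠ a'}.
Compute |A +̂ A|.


Restricted sumset: A +̂ A = {a + a' : a ∈ A, a' ∈ A, a ≠ a'}.
Equivalently, take A + A and drop any sum 2a that is achievable ONLY as a + a for a ∈ A (i.e. sums representable only with equal summands).
Enumerate pairs (a, a') with a < a' (symmetric, so each unordered pair gives one sum; this covers all a ≠ a'):
  -5 + -3 = -8
  -5 + -1 = -6
  -5 + 0 = -5
  -5 + 3 = -2
  -5 + 10 = 5
  -3 + -1 = -4
  -3 + 0 = -3
  -3 + 3 = 0
  -3 + 10 = 7
  -1 + 0 = -1
  -1 + 3 = 2
  -1 + 10 = 9
  0 + 3 = 3
  0 + 10 = 10
  3 + 10 = 13
Collected distinct sums: {-8, -6, -5, -4, -3, -2, -1, 0, 2, 3, 5, 7, 9, 10, 13}
|A +̂ A| = 15
(Reference bound: |A +̂ A| ≥ 2|A| - 3 for |A| ≥ 2, with |A| = 6 giving ≥ 9.)

|A +̂ A| = 15


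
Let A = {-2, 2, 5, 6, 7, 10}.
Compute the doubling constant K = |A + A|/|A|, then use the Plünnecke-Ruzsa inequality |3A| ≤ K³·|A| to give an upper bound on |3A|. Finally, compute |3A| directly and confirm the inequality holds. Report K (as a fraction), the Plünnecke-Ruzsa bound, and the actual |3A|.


|A| = 6.
Step 1: Compute A + A by enumerating all 36 pairs.
A + A = {-4, 0, 3, 4, 5, 7, 8, 9, 10, 11, 12, 13, 14, 15, 16, 17, 20}, so |A + A| = 17.
Step 2: Doubling constant K = |A + A|/|A| = 17/6 = 17/6 ≈ 2.8333.
Step 3: Plünnecke-Ruzsa gives |3A| ≤ K³·|A| = (2.8333)³ · 6 ≈ 136.4722.
Step 4: Compute 3A = A + A + A directly by enumerating all triples (a,b,c) ∈ A³; |3A| = 29.
Step 5: Check 29 ≤ 136.4722? Yes ✓.

K = 17/6, Plünnecke-Ruzsa bound K³|A| ≈ 136.4722, |3A| = 29, inequality holds.


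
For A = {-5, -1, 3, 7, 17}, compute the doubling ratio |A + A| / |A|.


|A| = 5.
Compute A + A by enumerating all 25 pairs.
A + A = {-10, -6, -2, 2, 6, 10, 12, 14, 16, 20, 24, 34}, so |A + A| = 12.
K = |A + A| / |A| = 12/5 (already in lowest terms) ≈ 2.4000.
Reference: AP of size 5 gives K = 9/5 ≈ 1.8000; a fully generic set of size 5 gives K ≈ 3.0000.

|A| = 5, |A + A| = 12, K = 12/5.


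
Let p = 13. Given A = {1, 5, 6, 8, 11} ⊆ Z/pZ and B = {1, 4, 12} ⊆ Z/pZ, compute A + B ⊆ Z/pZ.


Work in Z/13Z: reduce every sum a + b modulo 13.
Enumerate all 15 pairs:
a = 1: 1+1=2, 1+4=5, 1+12=0
a = 5: 5+1=6, 5+4=9, 5+12=4
a = 6: 6+1=7, 6+4=10, 6+12=5
a = 8: 8+1=9, 8+4=12, 8+12=7
a = 11: 11+1=12, 11+4=2, 11+12=10
Distinct residues collected: {0, 2, 4, 5, 6, 7, 9, 10, 12}
|A + B| = 9 (out of 13 total residues).

A + B = {0, 2, 4, 5, 6, 7, 9, 10, 12}


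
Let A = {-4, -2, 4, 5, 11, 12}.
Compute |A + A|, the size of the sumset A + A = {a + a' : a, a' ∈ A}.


A + A = {a + a' : a, a' ∈ A}; |A| = 6.
General bounds: 2|A| - 1 ≤ |A + A| ≤ |A|(|A|+1)/2, i.e. 11 ≤ |A + A| ≤ 21.
Lower bound 2|A|-1 is attained iff A is an arithmetic progression.
Enumerate sums a + a' for a ≤ a' (symmetric, so this suffices):
a = -4: -4+-4=-8, -4+-2=-6, -4+4=0, -4+5=1, -4+11=7, -4+12=8
a = -2: -2+-2=-4, -2+4=2, -2+5=3, -2+11=9, -2+12=10
a = 4: 4+4=8, 4+5=9, 4+11=15, 4+12=16
a = 5: 5+5=10, 5+11=16, 5+12=17
a = 11: 11+11=22, 11+12=23
a = 12: 12+12=24
Distinct sums: {-8, -6, -4, 0, 1, 2, 3, 7, 8, 9, 10, 15, 16, 17, 22, 23, 24}
|A + A| = 17

|A + A| = 17


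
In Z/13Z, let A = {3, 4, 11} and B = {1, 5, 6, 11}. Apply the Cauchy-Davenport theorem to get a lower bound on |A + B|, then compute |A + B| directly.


Cauchy-Davenport: |A + B| ≥ min(p, |A| + |B| - 1) for A, B nonempty in Z/pZ.
|A| = 3, |B| = 4, p = 13.
CD lower bound = min(13, 3 + 4 - 1) = min(13, 6) = 6.
Compute A + B mod 13 directly:
a = 3: 3+1=4, 3+5=8, 3+6=9, 3+11=1
a = 4: 4+1=5, 4+5=9, 4+6=10, 4+11=2
a = 11: 11+1=12, 11+5=3, 11+6=4, 11+11=9
A + B = {1, 2, 3, 4, 5, 8, 9, 10, 12}, so |A + B| = 9.
Verify: 9 ≥ 6? Yes ✓.

CD lower bound = 6, actual |A + B| = 9.
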